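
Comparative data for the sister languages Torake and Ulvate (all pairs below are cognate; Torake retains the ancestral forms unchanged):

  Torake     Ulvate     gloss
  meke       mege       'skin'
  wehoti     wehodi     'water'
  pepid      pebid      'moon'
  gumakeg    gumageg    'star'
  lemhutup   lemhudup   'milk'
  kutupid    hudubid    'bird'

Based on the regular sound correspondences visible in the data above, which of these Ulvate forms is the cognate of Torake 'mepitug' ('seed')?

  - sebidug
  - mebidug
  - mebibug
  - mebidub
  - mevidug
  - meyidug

pepid ~ pebid, kutupid ~ hudubid — Torake p corresponds to Ulvate b between vowels (before a front vowel).
lemhutup ~ lemhudup, kutupid ~ hudubid — Torake t corresponds to Ulvate d between vowels (before a back vowel).
Applying these to Torake 'mepitug':
  mepitug → mebitug   (p→b between vowels (before a front vowel))
  mebitug → mebidug   (t→d between vowels (before a back vowel))
So the Ulvate cognate is 'mebidug'.

mebidug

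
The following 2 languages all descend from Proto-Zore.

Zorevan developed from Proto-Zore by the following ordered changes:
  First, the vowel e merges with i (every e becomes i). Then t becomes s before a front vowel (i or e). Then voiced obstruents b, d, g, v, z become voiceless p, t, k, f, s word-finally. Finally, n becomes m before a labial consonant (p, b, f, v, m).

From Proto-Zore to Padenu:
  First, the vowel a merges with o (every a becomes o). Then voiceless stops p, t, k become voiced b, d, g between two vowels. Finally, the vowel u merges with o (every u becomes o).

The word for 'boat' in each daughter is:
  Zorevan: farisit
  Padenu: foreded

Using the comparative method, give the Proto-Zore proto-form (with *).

*fareted

Position 4: Zorevan has i, Padenu has e. Padenu preserves e here (none of its changes turn any other segment into e), so the proto-segment is *e.
Position 2: Zorevan has a, Padenu has o. Zorevan preserves a here (none of its changes turn any other segment into a), so the proto-segment is *a.
Position 5: Zorevan has s, Padenu has d. Taking the neighbouring segments as reconstructed: Zorevan s could go back to *t or *s; Padenu d could go back to *t or *d — the one source consistent with every daughter is *t.
Verify the candidate proto-form against each daughter:
Zorevan: start from *fareted.
  rule 1 (vowel merger): fareted → faritid
  rule 2 (palatalisation): faritid → farisid
  rule 3 (final devoicing): farisid → farisit
  rule 4: no change — farisit
  ⇒ Zorevan farisit
Padenu: *fareted > foreted > foreded  (by vowel merger, intervocalic voicing)
*fareted is the unique common source.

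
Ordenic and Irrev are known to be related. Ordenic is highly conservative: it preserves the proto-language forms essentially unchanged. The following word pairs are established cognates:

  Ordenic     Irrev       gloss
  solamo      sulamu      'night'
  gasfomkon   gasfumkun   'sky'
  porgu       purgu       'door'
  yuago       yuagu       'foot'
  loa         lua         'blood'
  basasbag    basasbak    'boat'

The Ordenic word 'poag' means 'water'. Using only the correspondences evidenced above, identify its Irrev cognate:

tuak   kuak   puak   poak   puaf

puak

loa ~ lua — Ordenic o corresponds to Irrev u after a consonant, before a back vowel.
basasbag ~ basasbak — Ordenic g corresponds to Irrev k word-finally.
Applying these to Ordenic 'poag':
  poag → puag   (o→u after a consonant, before a back vowel)
  puag → puak   (g→k word-finally)
So the Irrev cognate is 'puak'.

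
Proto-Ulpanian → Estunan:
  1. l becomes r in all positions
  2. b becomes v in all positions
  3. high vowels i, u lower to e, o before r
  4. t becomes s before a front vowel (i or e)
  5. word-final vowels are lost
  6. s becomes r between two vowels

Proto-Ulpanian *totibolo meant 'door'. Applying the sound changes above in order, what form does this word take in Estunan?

Estunan: *totibolo
  totibolo → totiboro   [unconditioned shift]
  totiboro → totivoro   [unconditioned shift]
  totivoro (rule 3 does not apply)
  totivoro → tosivoro   [palatalisation]
  tosivoro → tosivor   [apocope]
  tosivor → torivor   [rhotacism]
  giving Estunan torivor.

torivor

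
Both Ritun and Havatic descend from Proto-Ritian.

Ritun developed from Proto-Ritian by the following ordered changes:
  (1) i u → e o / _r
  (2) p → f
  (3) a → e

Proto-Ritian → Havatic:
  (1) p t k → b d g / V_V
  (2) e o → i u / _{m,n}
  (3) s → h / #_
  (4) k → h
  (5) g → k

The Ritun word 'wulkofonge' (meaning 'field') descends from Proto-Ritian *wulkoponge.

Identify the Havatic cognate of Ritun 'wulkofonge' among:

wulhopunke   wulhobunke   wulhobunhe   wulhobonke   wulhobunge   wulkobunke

Havatic: *wulkoponge > wulkobonge > wulkobunge > wulhobunge > wulhobunke  (by intervocalic voicing, pre-nasal raising, unconditioned shift, unconditioned shift)
Among the options, 'wulhobunke' alone shows every Havatic change applied in order.

wulhobunke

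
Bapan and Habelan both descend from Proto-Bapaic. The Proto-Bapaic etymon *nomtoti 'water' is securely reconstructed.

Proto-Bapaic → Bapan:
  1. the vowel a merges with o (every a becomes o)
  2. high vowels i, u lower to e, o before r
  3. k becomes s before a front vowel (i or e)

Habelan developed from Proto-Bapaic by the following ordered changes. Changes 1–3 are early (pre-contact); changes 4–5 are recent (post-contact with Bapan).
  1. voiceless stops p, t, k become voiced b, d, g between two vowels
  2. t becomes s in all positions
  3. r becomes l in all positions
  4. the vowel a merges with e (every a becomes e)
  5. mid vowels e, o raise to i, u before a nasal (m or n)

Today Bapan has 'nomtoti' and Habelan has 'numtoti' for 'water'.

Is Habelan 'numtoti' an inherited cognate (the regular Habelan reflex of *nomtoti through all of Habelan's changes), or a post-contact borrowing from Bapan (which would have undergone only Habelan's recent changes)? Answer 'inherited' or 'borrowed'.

If inherited, *nomtoti would pass through all of Habelan's changes:
Habelan: *nomtoti > nomtodi > nomsodi > numsodi  (by intervocalic voicing, unconditioned shift, pre-nasal raising)
If borrowed from Bapan 'nomtoti' after the early changes, it would undergo only the recent ones:
  rule 4 (vowel merger): no change (nomtoti)
  rule 5 (pre-nasal raising): nomtoti → numtoti
  ⇒ as a loan: numtoti
Habelan 'numtoti' matches the loan outcome 'numtoti', not the inherited 'numsodi' — it skipped the early Habelan changes, so it was borrowed from Bapan.

borrowed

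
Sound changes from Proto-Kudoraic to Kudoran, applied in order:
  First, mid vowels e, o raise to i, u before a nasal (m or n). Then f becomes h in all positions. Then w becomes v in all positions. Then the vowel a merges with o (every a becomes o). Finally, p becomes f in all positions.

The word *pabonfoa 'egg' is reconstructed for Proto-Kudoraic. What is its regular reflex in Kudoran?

fobunhoo

Kudoran: *pabonfoa
  pabonfoa → pabunfoa   [pre-nasal raising]
  pabunfoa → pabunhoa   [unconditioned shift]
  pabunhoa (rule 3 does not apply)
  pabunhoa → pobunhoo   [vowel merger]
  pobunhoo → fobunhoo   [unconditioned shift]
  giving Kudoran fobunhoo.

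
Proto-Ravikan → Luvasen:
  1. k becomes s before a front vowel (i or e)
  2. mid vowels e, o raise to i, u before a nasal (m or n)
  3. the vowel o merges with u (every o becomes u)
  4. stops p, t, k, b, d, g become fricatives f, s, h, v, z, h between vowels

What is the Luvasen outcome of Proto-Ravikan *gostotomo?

gustusumu

Luvasen: *gostotomo
  gostotomo (rule 1 does not apply)
  gostotomo → gostotumo   [pre-nasal raising]
  gostotumo → gustutumu   [vowel merger]
  gustutumu → gustusumu   [intervocalic lenition]
  giving Luvasen gustusumu.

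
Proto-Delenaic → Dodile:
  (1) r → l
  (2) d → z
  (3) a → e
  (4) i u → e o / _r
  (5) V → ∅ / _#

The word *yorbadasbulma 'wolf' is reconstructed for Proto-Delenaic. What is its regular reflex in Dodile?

yolbezesbulm

Dodile: start from *yorbadasbulma.
  rule 1 (unconditioned shift): yorbadasbulma → yolbadasbulma
  rule 2 (unconditioned shift): yolbadasbulma → yolbazasbulma
  rule 3 (vowel merger): yolbazasbulma → yolbezesbulme
  rule 4: no change — yolbezesbulme
  rule 5 (apocope): yolbezesbulme → yolbezesbulm
  ⇒ Dodile yolbezesbulm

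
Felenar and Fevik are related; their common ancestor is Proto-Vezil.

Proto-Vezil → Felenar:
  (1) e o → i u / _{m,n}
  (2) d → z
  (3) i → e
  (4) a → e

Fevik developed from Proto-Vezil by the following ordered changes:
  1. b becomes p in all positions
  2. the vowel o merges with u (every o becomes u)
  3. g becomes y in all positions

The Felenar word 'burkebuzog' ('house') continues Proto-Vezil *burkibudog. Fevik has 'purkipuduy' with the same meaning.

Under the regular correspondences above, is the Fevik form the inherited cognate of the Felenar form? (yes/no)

yes

Derive the expected Fevik reflex of *burkibudog:
Fevik: *burkibudog > purkipudog > purkipudug > purkipuduy  (by unconditioned shift, vowel merger, unconditioned shift)
Fevik 'purkipuduy' matches the regular reflex exactly, so the pair is cognate.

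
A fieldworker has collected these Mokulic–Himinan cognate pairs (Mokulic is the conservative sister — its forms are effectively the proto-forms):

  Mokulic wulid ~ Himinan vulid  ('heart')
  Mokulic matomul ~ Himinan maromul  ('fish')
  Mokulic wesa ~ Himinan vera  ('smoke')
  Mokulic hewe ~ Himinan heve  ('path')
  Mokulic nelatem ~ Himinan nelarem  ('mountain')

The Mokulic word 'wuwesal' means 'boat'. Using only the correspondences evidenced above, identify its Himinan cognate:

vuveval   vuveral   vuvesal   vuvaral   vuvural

wulid ~ vulid — Mokulic w corresponds to Himinan v word-initially before a back vowel.
hewe ~ heve — Mokulic w corresponds to Himinan v between vowels (before a front vowel).
wesa ~ vera — Mokulic s corresponds to Himinan r between vowels (before a back vowel).
Applying these to Mokulic 'wuwesal':
  wuwesal → vuwesal   (w→v word-initially before a back vowel)
  vuwesal → vuvesal   (w→v between vowels (before a front vowel))
  vuvesal → vuveral   (s→r between vowels (before a back vowel))
So the Himinan cognate is 'vuveral'.

vuveral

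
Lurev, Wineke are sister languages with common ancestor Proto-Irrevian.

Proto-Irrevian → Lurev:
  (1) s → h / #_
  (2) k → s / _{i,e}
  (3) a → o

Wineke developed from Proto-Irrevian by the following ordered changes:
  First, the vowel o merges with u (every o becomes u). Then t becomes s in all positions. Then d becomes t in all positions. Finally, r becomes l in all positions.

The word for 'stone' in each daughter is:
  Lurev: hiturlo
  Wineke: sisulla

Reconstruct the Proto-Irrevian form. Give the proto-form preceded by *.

Position 5: Lurev has r, Wineke has l. Lurev preserves r here (none of its changes turn any other segment into r), so the proto-segment is *r.
Position 1: Lurev has h, Wineke has s. Taking the neighbouring segments as reconstructed: Lurev h could go back to *s or *h; Wineke s could go back to *t or *s — the one source consistent with every daughter is *s.
Position 3: Lurev has t, Wineke has s. Lurev preserves t here (none of its changes turn any other segment into t), so the proto-segment is *t.
Verify the candidate proto-form against each daughter:
Lurev: *siturla > hiturla > hiturlo  (by debuccalisation, vowel merger)
Wineke: start from *siturla.
  rule 1: no change — siturla
  rule 2 (unconditioned shift): siturla → sisurla
  rule 3: no change — sisurla
  rule 4 (unconditioned shift): sisurla → sisulla
  ⇒ Wineke sisulla
*siturla is the unique common source.

*siturla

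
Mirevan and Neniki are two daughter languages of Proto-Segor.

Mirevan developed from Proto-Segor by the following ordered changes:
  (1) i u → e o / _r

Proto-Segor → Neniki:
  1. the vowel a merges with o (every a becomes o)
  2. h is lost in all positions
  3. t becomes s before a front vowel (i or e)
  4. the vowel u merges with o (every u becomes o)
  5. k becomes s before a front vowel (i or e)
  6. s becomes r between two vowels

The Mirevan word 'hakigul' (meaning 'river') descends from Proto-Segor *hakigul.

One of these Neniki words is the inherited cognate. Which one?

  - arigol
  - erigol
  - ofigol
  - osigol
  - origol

Neniki: *hakigul
  hakigul → hokigul   [vowel merger]
  hokigul → okigul   [h-loss]
  okigul (rule 3 does not apply)
  okigul → okigol   [vowel merger]
  okigol → osigol   [palatalisation]
  osigol → origol   [rhotacism]
  giving Neniki origol.
Among the options, 'origol' alone shows every Neniki change applied in order.

origol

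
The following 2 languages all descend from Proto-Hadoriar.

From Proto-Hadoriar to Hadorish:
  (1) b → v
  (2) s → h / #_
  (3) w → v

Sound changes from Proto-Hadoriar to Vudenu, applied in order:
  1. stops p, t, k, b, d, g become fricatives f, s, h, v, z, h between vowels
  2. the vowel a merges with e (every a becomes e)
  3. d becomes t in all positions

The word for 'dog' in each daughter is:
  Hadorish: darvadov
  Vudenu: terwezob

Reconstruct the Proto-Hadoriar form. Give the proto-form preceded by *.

*darwadob

Position 8: Hadorish has v, Vudenu has b. Vudenu preserves b here (none of its changes turn any other segment into b), so the proto-segment is *b.
Position 2: Hadorish has a, Vudenu has e. Hadorish preserves a here (none of its changes turn any other segment into a), so the proto-segment is *a.
This points to *darwadob. Verify forward in each daughter:
Hadorish: start from *darwadob.
  rule 1 (unconditioned shift): darwadob → darwadov
  rule 2: no change — darwadov
  rule 3 (unconditioned shift): darwadov → darvadov
  ⇒ Hadorish darvadov
Vudenu: *darwadob > darwazob > derwezob > terwezob  (by intervocalic lenition, vowel merger, unconditioned shift)
No other proto-form is consistent with every reflex, so the reconstruction is *darwadob.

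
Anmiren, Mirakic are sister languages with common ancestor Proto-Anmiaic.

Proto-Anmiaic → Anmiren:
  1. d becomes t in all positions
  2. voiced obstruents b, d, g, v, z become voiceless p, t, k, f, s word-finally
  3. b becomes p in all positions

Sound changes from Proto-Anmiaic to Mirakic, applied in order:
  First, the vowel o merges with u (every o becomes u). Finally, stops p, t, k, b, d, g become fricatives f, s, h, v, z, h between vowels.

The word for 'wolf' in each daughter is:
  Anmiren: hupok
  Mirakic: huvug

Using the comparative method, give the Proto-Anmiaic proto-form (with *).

*hubog

Position 4: Anmiren has o, Mirakic has u. Anmiren preserves o here (none of its changes turn any other segment into o), so the proto-segment is *o.
Position 3: Anmiren has p, Mirakic has v. Taking the neighbouring segments as reconstructed: Anmiren p could go back to *p or *b; Mirakic v could go back to *b or *v — the one source consistent with every daughter is *b.
Position 5: Anmiren has k, Mirakic has g. Mirakic preserves g here (none of its changes turn any other segment into g), so the proto-segment is *g.
Continuing position by position gives *hubog; check it forward:
Anmiren: start from *hubog.
  rule 1: no change — hubog
  rule 2 (final devoicing): hubog → hubok
  rule 3 (unconditioned shift): hubok → hupok
  ⇒ Anmiren hupok
Mirakic: *hubog
  hubog → hubug   [vowel merger]
  hubug → huvug   [intervocalic lenition]
  giving Mirakic huvug.
No other proto-form is consistent with every reflex, so the reconstruction is *hubog.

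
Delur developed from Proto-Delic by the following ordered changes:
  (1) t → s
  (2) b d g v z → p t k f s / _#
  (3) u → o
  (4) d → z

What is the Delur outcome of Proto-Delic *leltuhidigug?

lelsohizigok

Delur: *leltuhidigug
  leltuhidigug → lelsuhidigug   [unconditioned shift]
  lelsuhidigug → lelsuhidiguk   [final devoicing]
  lelsuhidiguk → lelsohidigok   [vowel merger]
  lelsohidigok → lelsohizigok   [unconditioned shift]
  giving Delur lelsohizigok.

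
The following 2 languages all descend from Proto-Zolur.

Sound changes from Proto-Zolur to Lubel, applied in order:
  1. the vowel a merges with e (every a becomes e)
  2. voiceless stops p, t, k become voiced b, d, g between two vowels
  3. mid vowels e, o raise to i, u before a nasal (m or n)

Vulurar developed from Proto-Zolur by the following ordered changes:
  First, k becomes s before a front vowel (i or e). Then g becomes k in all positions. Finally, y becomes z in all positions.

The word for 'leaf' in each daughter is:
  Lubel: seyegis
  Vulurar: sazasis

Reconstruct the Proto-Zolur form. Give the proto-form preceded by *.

*sayakis

Position 4: Lubel has e, Vulurar has a. Vulurar preserves a here (none of its changes turn any other segment into a), so the proto-segment is *a.
Position 5: Lubel has g, Vulurar has s. Taking the neighbouring segments as reconstructed: Lubel g could go back to *k or *g; Vulurar s could go back to *k or *s — the one source consistent with every daughter is *k.
This points to *sayakis. Verify forward in each daughter:
Lubel: start from *sayakis.
  rule 1 (vowel merger): sayakis → seyekis
  rule 2 (intervocalic voicing): seyekis → seyegis
  rule 3: no change — seyegis
  ⇒ Lubel seyegis
Vulurar: start from *sayakis.
  rule 1 (palatalisation): sayakis → sayasis
  rule 2: no change — sayasis
  rule 3 (unconditioned shift): sayasis → sazasis
  ⇒ Vulurar sazasis
*sayakis is the unique common source.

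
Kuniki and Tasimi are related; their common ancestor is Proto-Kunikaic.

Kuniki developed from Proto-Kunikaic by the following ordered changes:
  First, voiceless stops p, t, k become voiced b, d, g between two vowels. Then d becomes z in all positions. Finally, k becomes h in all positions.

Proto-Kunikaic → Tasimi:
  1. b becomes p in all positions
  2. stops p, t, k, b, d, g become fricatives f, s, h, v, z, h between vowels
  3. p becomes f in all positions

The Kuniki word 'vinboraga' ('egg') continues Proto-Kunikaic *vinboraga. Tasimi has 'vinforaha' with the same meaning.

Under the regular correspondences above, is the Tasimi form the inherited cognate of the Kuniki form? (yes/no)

yes

Derive the expected Tasimi reflex of *vinboraga:
Tasimi: start from *vinboraga.
  rule 1 (unconditioned shift): vinboraga → vinporaga
  rule 2 (intervocalic lenition): vinporaga → vinporaha
  rule 3 (unconditioned shift): vinporaha → vinforaha
  ⇒ Tasimi vinforaha
Tasimi 'vinforaha' matches the regular reflex exactly, so the pair is cognate.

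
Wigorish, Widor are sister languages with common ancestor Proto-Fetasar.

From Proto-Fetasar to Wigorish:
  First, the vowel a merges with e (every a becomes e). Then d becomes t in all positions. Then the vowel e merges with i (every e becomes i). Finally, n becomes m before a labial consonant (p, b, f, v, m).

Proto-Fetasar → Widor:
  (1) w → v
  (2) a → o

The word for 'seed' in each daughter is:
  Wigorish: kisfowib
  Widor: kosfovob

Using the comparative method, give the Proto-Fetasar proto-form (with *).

Position 2: Wigorish has i, Widor has o. Taking the neighbouring segments as reconstructed: Wigorish i could go back to *a or *e or *i; Widor o could go back to *a or *o — the one source consistent with every daughter is *a.
Position 6: Wigorish has w, Widor has v. Wigorish preserves w here (none of its changes turn any other segment into w), so the proto-segment is *w.
Verify the candidate proto-form against each daughter:
Wigorish: *kasfowab > kesfoweb > kisfowib  (by vowel merger, vowel merger)
Widor: *kasfowab > kasfovab > kosfovob  (by unconditioned shift, vowel merger)
*kasfowab is the unique common source.

*kasfowab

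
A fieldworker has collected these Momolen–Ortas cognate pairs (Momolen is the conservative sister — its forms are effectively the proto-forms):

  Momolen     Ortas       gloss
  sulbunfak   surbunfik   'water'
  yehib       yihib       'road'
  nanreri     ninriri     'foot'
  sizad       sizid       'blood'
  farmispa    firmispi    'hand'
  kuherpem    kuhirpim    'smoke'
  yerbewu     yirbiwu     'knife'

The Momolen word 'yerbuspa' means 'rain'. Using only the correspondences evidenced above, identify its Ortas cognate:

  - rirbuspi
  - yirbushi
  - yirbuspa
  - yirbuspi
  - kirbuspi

nanreri ~ ninriri, kuherpem ~ kuhirpim — Momolen e corresponds to Ortas i after a consonant, before r.
farmispa ~ firmispi — Momolen a corresponds to Ortas i word-finally.
Applying these to Momolen 'yerbuspa':
  yerbuspa → yirbuspa   (e→i after a consonant, before r)
  yirbuspa → yirbuspi   (a→i word-finally)
So the Ortas cognate is 'yirbuspi'.

yirbuspi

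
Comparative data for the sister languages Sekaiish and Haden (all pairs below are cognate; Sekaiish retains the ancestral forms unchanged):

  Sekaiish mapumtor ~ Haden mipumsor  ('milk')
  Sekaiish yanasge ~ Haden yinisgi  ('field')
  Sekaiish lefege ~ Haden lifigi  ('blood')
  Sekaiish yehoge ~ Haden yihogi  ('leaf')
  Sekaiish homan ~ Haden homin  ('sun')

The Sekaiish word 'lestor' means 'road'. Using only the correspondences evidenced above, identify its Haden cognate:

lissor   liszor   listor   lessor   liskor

lissor

lefege ~ lifigi, yehoge ~ yihogi — Sekaiish e corresponds to Haden i after a consonant, before a consonant other than r, m, n, p, b, f, v.
mapumtor ~ mipumsor — Sekaiish t corresponds to Haden s after a consonant, before a back vowel.
Applying these to Sekaiish 'lestor':
  lestor → listor   (e→i after a consonant, before a consonant other than r, m, n, p, b, f, v)
  listor → lissor   (t→s after a consonant, before a back vowel)
So the Haden cognate is 'lissor'.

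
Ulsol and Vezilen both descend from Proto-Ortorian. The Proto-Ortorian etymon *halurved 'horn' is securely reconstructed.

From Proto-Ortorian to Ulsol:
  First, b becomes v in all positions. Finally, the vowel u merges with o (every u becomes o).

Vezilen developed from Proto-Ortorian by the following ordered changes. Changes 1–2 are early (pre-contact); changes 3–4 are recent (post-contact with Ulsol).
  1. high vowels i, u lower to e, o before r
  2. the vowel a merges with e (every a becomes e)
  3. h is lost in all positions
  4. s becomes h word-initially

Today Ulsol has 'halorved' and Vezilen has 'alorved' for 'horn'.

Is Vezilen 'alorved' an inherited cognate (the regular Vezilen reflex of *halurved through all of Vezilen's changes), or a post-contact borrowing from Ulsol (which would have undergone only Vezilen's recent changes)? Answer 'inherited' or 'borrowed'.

If inherited, *halurved would pass through all of Vezilen's changes:
Vezilen: *halurved > halorved > helorved > elorved  (by pre-rhotic lowering, vowel merger, h-loss)
If borrowed from Ulsol 'halorved' after the early changes, it would undergo only the recent ones:
  rule 3 (h-loss): halorved → alorved
  rule 4 (debuccalisation): no change (alorved)
  ⇒ as a loan: alorved
Vezilen 'alorved' matches the loan outcome 'alorved', not the inherited 'elorved' — it skipped the early Vezilen changes, so it was borrowed from Ulsol.

borrowed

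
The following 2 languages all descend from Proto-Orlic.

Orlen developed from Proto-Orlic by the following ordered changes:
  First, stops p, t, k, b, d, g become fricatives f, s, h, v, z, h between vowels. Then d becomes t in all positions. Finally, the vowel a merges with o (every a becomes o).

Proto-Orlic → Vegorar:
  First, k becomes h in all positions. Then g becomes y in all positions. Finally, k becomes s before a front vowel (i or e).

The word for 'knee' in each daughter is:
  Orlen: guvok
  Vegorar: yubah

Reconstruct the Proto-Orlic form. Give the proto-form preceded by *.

Position 5: Orlen has k, Vegorar has h. Orlen preserves k here (none of its changes turn any other segment into k), so the proto-segment is *k.
Position 3: Orlen has v, Vegorar has b. Vegorar preserves b here (none of its changes turn any other segment into b), so the proto-segment is *b.
Position 4: Orlen has o, Vegorar has a. Vegorar preserves a here (none of its changes turn any other segment into a), so the proto-segment is *a.
Verify the candidate proto-form against each daughter:
Orlen: start from *gubak.
  rule 1 (intervocalic lenition): gubak → guvak
  rule 2: no change — guvak
  rule 3 (vowel merger): guvak → guvok
  ⇒ Orlen guvok
Vegorar: *gubak
  gubak → gubah   [unconditioned shift]
  gubah → yubah   [unconditioned shift]
  yubah (rule 3 does not apply)
  giving Vegorar yubah.
No other proto-form is consistent with every reflex, so the reconstruction is *gubak.

*gubak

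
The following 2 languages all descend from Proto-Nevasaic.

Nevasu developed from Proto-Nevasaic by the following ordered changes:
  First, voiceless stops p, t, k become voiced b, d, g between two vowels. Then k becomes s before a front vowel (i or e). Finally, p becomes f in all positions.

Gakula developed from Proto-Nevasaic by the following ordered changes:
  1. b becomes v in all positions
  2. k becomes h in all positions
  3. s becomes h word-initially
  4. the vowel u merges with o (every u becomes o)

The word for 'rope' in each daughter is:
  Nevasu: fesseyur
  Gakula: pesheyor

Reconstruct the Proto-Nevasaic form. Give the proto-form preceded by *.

*peskeyur

Position 7: Nevasu has u, Gakula has o. Nevasu preserves u here (none of its changes turn any other segment into u), so the proto-segment is *u.
Position 1: Nevasu has f, Gakula has p. Gakula preserves p here (none of its changes turn any other segment into p), so the proto-segment is *p.
Continuing position by position gives *peskeyur; check it forward:
Nevasu: *peskeyur
  peskeyur (rule 1 does not apply)
  peskeyur → pesseyur   [palatalisation]
  pesseyur → fesseyur   [unconditioned shift]
  giving Nevasu fesseyur.
Gakula: start from *peskeyur.
  rule 1: no change — peskeyur
  rule 2 (unconditioned shift): peskeyur → pesheyur
  rule 3: no change — pesheyur
  rule 4 (vowel merger): pesheyur → pesheyor
  ⇒ Gakula pesheyor
*peskeyur is the unique common source.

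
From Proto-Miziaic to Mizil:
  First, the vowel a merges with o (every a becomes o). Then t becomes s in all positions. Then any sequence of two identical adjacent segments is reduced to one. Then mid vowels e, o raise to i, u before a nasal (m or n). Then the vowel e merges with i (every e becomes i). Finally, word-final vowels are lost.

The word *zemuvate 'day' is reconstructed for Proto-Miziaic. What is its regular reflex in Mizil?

Mizil: *zemuvate > zemuvote > zemuvose > zimuvose > zimuvosi > zimuvos  (by vowel merger, unconditioned shift, pre-nasal raising, vowel merger, apocope)

zimuvos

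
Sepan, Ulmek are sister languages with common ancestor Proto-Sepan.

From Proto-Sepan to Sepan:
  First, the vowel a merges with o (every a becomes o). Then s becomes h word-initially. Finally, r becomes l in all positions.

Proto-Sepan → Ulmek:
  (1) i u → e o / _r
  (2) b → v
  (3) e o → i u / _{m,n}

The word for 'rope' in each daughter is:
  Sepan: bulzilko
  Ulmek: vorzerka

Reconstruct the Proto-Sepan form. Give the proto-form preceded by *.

Position 2: Sepan has u, Ulmek has o. Sepan preserves u here (none of its changes turn any other segment into u), so the proto-segment is *u.
Position 1: Sepan has b, Ulmek has v. Sepan preserves b here (none of its changes turn any other segment into b), so the proto-segment is *b.
Position 3: Sepan has l, Ulmek has r. Ulmek preserves r here (none of its changes turn any other segment into r), so the proto-segment is *r.
Verify the candidate proto-form against each daughter:
Sepan: *burzirka
  burzirka → burzirko   [vowel merger]
  burzirko (rule 2 does not apply)
  burzirko → bulzilko   [unconditioned shift]
  giving Sepan bulzilko.
Ulmek: *burzirka
  burzirka → borzerka   [pre-rhotic lowering]
  borzerka → vorzerka   [unconditioned shift]
  vorzerka (rule 3 does not apply)
  giving Ulmek vorzerka.
*burzirka is the unique common source.

*burzirka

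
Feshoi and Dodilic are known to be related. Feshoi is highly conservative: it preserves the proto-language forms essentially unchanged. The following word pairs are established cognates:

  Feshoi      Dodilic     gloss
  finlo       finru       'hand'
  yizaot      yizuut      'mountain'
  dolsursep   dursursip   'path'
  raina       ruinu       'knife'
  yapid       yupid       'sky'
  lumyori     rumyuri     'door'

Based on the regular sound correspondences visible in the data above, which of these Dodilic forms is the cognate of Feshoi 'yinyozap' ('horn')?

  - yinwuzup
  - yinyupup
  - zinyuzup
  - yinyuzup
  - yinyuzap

dolsursep ~ dursursip — Feshoi o corresponds to Dodilic u after a consonant, before a consonant other than r, m, n, p, b, f, v.
yapid ~ yupid — Feshoi a corresponds to Dodilic u after a consonant, before a labial obstruent.
Applying these to Feshoi 'yinyozap':
  yinyozap → yinyuzap   (o→u after a consonant, before a consonant other than r, m, n, p, b, f, v)
  yinyuzap → yinyuzup   (a→u after a consonant, before a labial obstruent)
So the Dodilic cognate is 'yinyuzup'.

yinyuzup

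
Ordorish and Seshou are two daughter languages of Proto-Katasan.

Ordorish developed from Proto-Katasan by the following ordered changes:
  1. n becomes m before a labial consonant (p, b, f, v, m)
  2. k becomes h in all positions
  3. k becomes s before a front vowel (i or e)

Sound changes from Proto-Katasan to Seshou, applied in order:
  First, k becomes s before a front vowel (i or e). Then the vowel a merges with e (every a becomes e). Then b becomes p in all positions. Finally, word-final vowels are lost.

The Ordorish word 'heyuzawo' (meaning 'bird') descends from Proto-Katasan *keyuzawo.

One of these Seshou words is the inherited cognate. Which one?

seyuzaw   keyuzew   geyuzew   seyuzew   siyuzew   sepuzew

seyuzew

Seshou: *keyuzawo > seyuzawo > seyuzewo > seyuzew  (by palatalisation, vowel merger, apocope)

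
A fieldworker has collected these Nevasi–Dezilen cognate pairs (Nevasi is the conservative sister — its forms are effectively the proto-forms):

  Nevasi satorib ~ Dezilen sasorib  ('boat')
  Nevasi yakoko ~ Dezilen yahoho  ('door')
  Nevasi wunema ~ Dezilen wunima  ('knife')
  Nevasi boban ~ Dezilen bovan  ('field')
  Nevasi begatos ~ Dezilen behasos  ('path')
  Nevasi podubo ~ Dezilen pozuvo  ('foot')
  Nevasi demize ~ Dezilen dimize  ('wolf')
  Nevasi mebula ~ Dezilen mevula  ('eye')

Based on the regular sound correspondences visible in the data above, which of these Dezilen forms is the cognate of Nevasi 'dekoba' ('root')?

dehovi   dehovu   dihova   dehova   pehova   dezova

yakoko ~ yahoho — Nevasi k corresponds to Dezilen h between vowels (before a back vowel).
boban ~ bovan — Nevasi b corresponds to Dezilen v between vowels (before a back vowel).
Applying these to Nevasi 'dekoba':
  dekoba → dehoba   (k→h between vowels (before a back vowel))
  dehoba → dehova   (b→v between vowels (before a back vowel))
So the Dezilen cognate is 'dehova'.

dehova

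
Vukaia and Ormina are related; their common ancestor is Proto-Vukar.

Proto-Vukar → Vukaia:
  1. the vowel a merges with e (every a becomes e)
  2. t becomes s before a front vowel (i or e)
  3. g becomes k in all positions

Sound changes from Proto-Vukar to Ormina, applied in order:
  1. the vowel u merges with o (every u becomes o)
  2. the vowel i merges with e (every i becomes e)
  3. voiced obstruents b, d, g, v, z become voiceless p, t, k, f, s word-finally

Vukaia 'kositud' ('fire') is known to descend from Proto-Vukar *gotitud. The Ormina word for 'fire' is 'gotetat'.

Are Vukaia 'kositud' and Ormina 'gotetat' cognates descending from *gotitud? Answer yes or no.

no

Derive the expected Ormina reflex of *gotitud:
Ormina: *gotitud
  gotitud → gotitod   [vowel merger]
  gotitod → gotetod   [vowel merger]
  gotetod → gotetot   [final devoicing]
  giving Ormina gotetot.
The regular Ormina reflex would be 'gotetot', but the attested form is 'gotetat'. The correspondence is irregular, so they are not cognates (the Ormina form has a different source).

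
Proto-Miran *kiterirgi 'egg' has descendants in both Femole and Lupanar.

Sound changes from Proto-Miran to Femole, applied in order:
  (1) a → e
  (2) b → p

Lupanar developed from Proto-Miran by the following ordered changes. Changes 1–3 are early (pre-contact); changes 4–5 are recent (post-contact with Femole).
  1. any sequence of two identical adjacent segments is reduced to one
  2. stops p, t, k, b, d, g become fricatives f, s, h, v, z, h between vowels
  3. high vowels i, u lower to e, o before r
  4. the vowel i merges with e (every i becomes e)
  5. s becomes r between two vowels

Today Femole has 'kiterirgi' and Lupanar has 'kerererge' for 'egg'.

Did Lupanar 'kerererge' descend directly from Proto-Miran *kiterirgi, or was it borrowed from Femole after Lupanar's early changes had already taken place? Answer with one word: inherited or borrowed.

If inherited, *kiterirgi would pass through all of Lupanar's changes:
Lupanar: *kiterirgi
  kiterirgi (rule 1 does not apply)
  kiterirgi → kiserirgi   [intervocalic lenition]
  kiserirgi → kiserergi   [pre-rhotic lowering]
  kiserergi → kesererge   [vowel merger]
  kesererge → kerererge   [rhotacism]
  giving Lupanar kerererge.
If borrowed from Femole 'kiterirgi' after the early changes, it would undergo only the recent ones:
  rule 4 (vowel merger): kiterirgi → ketererge
  rule 5 (rhotacism): no change (ketererge)
  ⇒ as a loan: ketererge
Lupanar 'kerererge' matches the inherited outcome exactly, so it is an inherited cognate, not a loan.

inherited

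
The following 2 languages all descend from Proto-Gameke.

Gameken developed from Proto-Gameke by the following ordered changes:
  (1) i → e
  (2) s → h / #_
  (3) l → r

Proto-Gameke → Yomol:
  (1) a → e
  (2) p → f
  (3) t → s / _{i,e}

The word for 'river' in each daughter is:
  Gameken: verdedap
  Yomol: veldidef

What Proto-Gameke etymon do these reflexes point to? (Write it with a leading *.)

*veldidap

Position 5: Gameken has e, Yomol has i. Yomol preserves i here (none of its changes turn any other segment into i), so the proto-segment is *i.
Position 8: Gameken has p, Yomol has f. Gameken preserves p here (none of its changes turn any other segment into p), so the proto-segment is *p.
Continuing position by position gives *veldidap; check it forward:
Gameken: start from *veldidap.
  rule 1 (vowel merger): veldidap → veldedap
  rule 2: no change — veldedap
  rule 3 (unconditioned shift): veldedap → verdedap
  ⇒ Gameken verdedap
Yomol: *veldidap > veldidep > veldidef  (by vowel merger, unconditioned shift)
No other proto-form is consistent with every reflex, so the reconstruction is *veldidap.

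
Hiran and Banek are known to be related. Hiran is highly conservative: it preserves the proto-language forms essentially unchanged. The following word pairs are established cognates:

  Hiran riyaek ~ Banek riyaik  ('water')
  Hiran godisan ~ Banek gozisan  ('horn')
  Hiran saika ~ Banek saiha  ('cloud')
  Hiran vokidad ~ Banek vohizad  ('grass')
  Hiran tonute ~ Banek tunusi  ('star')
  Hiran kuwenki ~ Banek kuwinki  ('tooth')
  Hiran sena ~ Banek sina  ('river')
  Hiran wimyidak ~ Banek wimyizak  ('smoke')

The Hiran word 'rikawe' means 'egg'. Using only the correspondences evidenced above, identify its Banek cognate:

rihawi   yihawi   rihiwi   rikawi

rihawi

saika ~ saiha — Hiran k corresponds to Banek h between vowels (before a back vowel).
tonute ~ tunusi — Hiran e corresponds to Banek i word-finally.
Applying these to Hiran 'rikawe':
  rikawe → rihawe   (k→h between vowels (before a back vowel))
  rihawe → rihawi   (e→i word-finally)
So the Banek cognate is 'rihawi'.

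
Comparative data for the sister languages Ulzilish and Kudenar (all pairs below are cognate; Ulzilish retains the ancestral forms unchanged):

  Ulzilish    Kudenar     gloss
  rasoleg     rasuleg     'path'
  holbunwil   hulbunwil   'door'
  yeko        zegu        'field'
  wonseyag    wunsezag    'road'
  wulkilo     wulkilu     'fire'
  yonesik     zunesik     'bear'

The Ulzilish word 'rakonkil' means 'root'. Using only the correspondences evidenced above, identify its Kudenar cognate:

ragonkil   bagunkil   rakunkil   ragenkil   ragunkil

yeko ~ zegu — Ulzilish k corresponds to Kudenar g between vowels (before a back vowel).
wonseyag ~ wunsezag, yonesik ~ zunesik — Ulzilish o corresponds to Kudenar u after a consonant, before a nasal.
Applying these to Ulzilish 'rakonkil':
  rakonkil → ragonkil   (k→g between vowels (before a back vowel))
  ragonkil → ragunkil   (o→u after a consonant, before a nasal)
So the Kudenar cognate is 'ragunkil'.

ragunkil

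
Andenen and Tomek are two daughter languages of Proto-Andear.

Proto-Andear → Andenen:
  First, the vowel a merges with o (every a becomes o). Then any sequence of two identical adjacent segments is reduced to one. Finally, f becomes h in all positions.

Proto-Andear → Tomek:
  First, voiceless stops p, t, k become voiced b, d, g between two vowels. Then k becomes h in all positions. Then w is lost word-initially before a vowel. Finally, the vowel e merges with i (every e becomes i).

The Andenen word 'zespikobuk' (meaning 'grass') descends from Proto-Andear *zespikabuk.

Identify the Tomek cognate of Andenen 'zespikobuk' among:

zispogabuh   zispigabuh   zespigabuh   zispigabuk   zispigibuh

zispigabuh

Tomek: start from *zespikabuk.
  rule 1 (intervocalic voicing): zespikabuk → zespigabuk
  rule 2 (unconditioned shift): zespigabuk → zespigabuh
  rule 3: no change — zespigabuh
  rule 4 (vowel merger): zespigabuh → zispigabuh
  ⇒ Tomek zispigabuh
Among the options, 'zispigabuh' alone shows every Tomek change applied in order.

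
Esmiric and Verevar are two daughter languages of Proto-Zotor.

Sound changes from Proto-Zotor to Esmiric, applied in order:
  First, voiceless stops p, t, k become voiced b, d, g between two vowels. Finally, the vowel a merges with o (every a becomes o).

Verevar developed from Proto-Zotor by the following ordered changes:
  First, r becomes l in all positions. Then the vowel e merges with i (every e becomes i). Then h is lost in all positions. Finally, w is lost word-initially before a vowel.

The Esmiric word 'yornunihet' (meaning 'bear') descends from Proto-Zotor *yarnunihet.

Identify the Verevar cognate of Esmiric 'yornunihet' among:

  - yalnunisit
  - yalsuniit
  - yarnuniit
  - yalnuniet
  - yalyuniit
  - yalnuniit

Verevar: *yarnunihet
  yarnunihet → yalnunihet   [unconditioned shift]
  yalnunihet → yalnunihit   [vowel merger]
  yalnunihit → yalnuniit   [h-loss]
  yalnuniit (rule 4 does not apply)
  giving Verevar yalnuniit.
The other candidates each miss or misapply at least one Verevar change.

yalnuniit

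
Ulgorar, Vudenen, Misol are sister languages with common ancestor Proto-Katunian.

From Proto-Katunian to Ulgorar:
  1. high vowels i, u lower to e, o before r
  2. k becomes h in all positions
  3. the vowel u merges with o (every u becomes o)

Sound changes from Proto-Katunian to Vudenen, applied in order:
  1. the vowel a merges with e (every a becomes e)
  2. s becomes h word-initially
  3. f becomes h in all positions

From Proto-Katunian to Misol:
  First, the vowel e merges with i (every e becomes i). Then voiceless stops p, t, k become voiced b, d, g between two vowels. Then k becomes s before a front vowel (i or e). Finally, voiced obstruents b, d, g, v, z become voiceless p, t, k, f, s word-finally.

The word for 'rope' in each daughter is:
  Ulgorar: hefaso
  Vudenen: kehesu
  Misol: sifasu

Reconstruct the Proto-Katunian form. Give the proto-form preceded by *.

Position 6: Ulgorar has o, Vudenen has u, Misol has u. Vudenen preserves u here (none of its changes turn any other segment into u), so the proto-segment is *u.
Position 2: Ulgorar has e, Vudenen has e, Misol has i. Taking the neighbouring segments as reconstructed: Ulgorar e can only go back to *e; Vudenen e could go back to *a or *e; Misol i could go back to *e or *i — the one source consistent with every daughter is *e.
This points to *kefasu. Verify forward in each daughter:
Ulgorar: start from *kefasu.
  rule 1: no change — kefasu
  rule 2 (unconditioned shift): kefasu → hefasu
  rule 3 (vowel merger): hefasu → hefaso
  ⇒ Ulgorar hefaso
Vudenen: *kefasu > kefesu > kehesu  (by vowel merger, unconditioned shift)
Misol: *kefasu
  kefasu → kifasu   [vowel merger]
  kifasu (rule 2 does not apply)
  kifasu → sifasu   [palatalisation]
  sifasu (rule 4 does not apply)
  giving Misol sifasu.
Only *kefasu yields all of Ulgorar hefaso, Vudenen kehesu, Misol sifasu.

*kefasu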